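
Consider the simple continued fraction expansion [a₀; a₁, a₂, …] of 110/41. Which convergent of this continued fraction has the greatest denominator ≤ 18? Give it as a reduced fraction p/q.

List convergents until the denominator exceeds the bound:
a_0 = 2: 2/1  (≤ bound)
a_1 = 1: 3/1  (≤ bound)
a_2 = 2: 8/3  (≤ bound)
a_3 = 6: 51/19  (> 18, stop)

8/3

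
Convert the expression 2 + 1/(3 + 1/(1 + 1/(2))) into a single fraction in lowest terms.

25/11

Starting at the tail and folding back:
Start with 2.
1 + 1/(2/1) = 1 + 1/2 = 3/2
3 + 1/(3/2) = 3 + 2/3 = 11/3
2 + 1/(11/3) = 2 + 3/11 = 25/11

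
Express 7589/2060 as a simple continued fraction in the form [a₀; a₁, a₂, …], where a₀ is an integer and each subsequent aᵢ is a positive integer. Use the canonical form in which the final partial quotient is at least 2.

[3; 1, 2, 6, 11, 1, 8]

7589 ÷ 2060 → quotient 3, remainder 1409
2060 ÷ 1409 → quotient 1, remainder 651
1409 ÷ 651 → quotient 2, remainder 107
651 ÷ 107 → quotient 6, remainder 9
107 ÷ 9 → quotient 11, remainder 8
9 ÷ 8 → quotient 1, remainder 1
8 ÷ 1 → quotient 8, remainder 0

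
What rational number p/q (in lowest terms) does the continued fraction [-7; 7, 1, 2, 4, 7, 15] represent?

Compute successive convergents:
a_0 = -7: -7/1
a_1 = 7: -48/7
a_2 = 1: -55/8
a_3 = 2: -158/23
a_4 = 4: -687/100
a_5 = 7: -4967/723
a_6 = 15: -75192/10945

-75192/10945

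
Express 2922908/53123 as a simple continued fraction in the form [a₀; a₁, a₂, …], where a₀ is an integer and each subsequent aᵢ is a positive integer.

2922908 = 55·53123 + 1143, so a_0 = 55
53123 = 46·1143 + 545, so a_1 = 46
1143 = 2·545 + 53, so a_2 = 2
545 = 10·53 + 15, so a_3 = 10
53 = 3·15 + 8, so a_4 = 3
15 = 1·8 + 7, so a_5 = 1
8 = 1·7 + 1, so a_6 = 1
7 = 7·1 + 0, so a_7 = 7

[55; 46, 2, 10, 3, 1, 1, 7]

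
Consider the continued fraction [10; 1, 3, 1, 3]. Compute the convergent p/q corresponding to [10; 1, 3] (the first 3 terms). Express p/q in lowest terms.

Start with 3.
1 + 1/(3/1) = 1 + 1/3 = 4/3
10 + 1/(4/3) = 10 + 3/4 = 43/4

43/4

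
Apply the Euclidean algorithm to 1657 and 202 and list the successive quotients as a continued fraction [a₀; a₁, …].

[8; 4, 1, 12, 1, 2]

1657 ÷ 202 → quotient 8, remainder 41
202 ÷ 41 → quotient 4, remainder 38
41 ÷ 38 → quotient 1, remainder 3
38 ÷ 3 → quotient 12, remainder 2
3 ÷ 2 → quotient 1, remainder 1
2 ÷ 1 → quotient 2, remainder 0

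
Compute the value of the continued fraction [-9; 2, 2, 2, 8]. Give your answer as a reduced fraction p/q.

Collapse the nested fraction from the inside out:
Start with 8.
2 + 1/(8/1) = 2 + 1/8 = 17/8
2 + 1/(17/8) = 2 + 8/17 = 42/17
2 + 1/(42/17) = 2 + 17/42 = 101/42
-9 + 1/(101/42) = -9 + 42/101 = -867/101

-867/101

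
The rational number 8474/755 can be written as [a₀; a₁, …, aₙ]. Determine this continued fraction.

[11; 4, 2, 7, 5, 2]

⌊8474/755⌋ = 11, remainder 169
⌊755/169⌋ = 4, remainder 79
⌊169/79⌋ = 2, remainder 11
⌊79/11⌋ = 7, remainder 2
⌊11/2⌋ = 5, remainder 1
⌊2/1⌋ = 2, remainder 0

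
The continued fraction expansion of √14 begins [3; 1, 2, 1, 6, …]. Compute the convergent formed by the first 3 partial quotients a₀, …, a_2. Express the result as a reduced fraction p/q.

11/3

Starting at the tail and folding back:
Start with 2.
1 + 1/(2/1) = 1 + 1/2 = 3/2
3 + 1/(3/2) = 3 + 2/3 = 11/3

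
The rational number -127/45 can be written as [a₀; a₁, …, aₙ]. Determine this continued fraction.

-127 ÷ 45 → quotient -3, remainder 8
45 ÷ 8 → quotient 5, remainder 5
8 ÷ 5 → quotient 1, remainder 3
5 ÷ 3 → quotient 1, remainder 2
3 ÷ 2 → quotient 1, remainder 1
2 ÷ 1 → quotient 2, remainder 0

[-3; 5, 1, 1, 1, 2]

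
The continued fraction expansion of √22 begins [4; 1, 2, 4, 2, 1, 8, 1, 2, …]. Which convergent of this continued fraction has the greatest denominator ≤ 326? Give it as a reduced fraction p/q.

List convergents until the denominator exceeds the bound:
a_0 = 4: 4/1  (≤ bound)
a_1 = 1: 5/1  (≤ bound)
a_2 = 2: 14/3  (≤ bound)
a_3 = 4: 61/13  (≤ bound)
a_4 = 2: 136/29  (≤ bound)
a_5 = 1: 197/42  (≤ bound)
a_6 = 8: 1712/365  (> 326, stop)

197/42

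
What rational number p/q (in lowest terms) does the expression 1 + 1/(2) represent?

3/2

Start with 2.
1 + 1/(2/1) = 1 + 1/2 = 3/2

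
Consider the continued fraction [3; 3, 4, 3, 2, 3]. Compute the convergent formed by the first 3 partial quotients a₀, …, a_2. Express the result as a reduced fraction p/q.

a_0 = 3: 3/1
a_1 = 3: 10/3
a_2 = 4: 43/13

43/13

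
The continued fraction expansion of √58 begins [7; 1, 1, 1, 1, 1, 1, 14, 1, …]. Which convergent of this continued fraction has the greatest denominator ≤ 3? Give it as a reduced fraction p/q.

a_0 = 7: 7/1  (≤ bound)
a_1 = 1: 8/1  (≤ bound)
a_2 = 1: 15/2  (≤ bound)
a_3 = 1: 23/3  (≤ bound)
a_4 = 1: 38/5  (> 3, stop)

23/3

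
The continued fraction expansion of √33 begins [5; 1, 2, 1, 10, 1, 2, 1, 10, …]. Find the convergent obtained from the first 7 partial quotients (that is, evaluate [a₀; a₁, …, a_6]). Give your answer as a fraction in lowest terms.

Use the convergent recurrence hₖ = aₖ·hₖ₋₁ + hₖ₋₂ (and likewise for the denominators kₖ):
a_0 = 5: 5/1
a_1 = 1: 6/1
a_2 = 2: 17/3
a_3 = 1: 23/4
a_4 = 10: 247/43
a_5 = 1: 270/47
a_6 = 2: 787/137

787/137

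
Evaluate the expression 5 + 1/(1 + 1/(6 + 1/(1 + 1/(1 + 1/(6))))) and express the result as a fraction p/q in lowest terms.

Start with 6.
1 + 1/(6/1) = 1 + 1/6 = 7/6
1 + 1/(7/6) = 1 + 6/7 = 13/7
6 + 1/(13/7) = 6 + 7/13 = 85/13
1 + 1/(85/13) = 1 + 13/85 = 98/85
5 + 1/(98/85) = 5 + 85/98 = 575/98

575/98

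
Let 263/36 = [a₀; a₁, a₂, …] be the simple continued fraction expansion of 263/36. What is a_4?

263 = 7·36 + 11, so a_0 = 7
36 = 3·11 + 3, so a_1 = 3
11 = 3·3 + 2, so a_2 = 3
3 = 1·2 + 1, so a_3 = 1
2 = 2·1 + 0, so a_4 = 2

2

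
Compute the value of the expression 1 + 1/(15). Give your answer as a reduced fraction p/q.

Start with 15.
1 + 1/(15/1) = 1 + 1/15 = 16/15

16/15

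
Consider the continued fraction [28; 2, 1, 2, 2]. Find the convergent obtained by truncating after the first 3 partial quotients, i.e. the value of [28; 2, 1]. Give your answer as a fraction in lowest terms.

Starting at the tail and folding back:
Start with 1.
2 + 1/(1/1) = 2 + 1/1 = 3/1
28 + 1/(3/1) = 28 + 1/3 = 85/3

85/3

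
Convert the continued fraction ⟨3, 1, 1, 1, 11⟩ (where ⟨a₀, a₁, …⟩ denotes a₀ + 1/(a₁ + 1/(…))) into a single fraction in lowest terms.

128/35

Start with 11.
1 + 1/(11/1) = 1 + 1/11 = 12/11
1 + 1/(12/11) = 1 + 11/12 = 23/12
1 + 1/(23/12) = 1 + 12/23 = 35/23
3 + 1/(35/23) = 3 + 23/35 = 128/35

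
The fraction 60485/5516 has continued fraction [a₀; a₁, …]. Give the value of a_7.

⌊60485/5516⌋ = 10, remainder 5325
⌊5516/5325⌋ = 1, remainder 191
⌊5325/191⌋ = 27, remainder 168
⌊191/168⌋ = 1, remainder 23
⌊168/23⌋ = 7, remainder 7
⌊23/7⌋ = 3, remainder 2
⌊7/2⌋ = 3, remainder 1
⌊2/1⌋ = 2, remainder 0

2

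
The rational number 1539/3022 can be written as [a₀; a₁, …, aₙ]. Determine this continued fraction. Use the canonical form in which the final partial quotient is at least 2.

1539 = 0·3022 + 1539, so a_0 = 0
3022 = 1·1539 + 1483, so a_1 = 1
1539 = 1·1483 + 56, so a_2 = 1
1483 = 26·56 + 27, so a_3 = 26
56 = 2·27 + 2, so a_4 = 2
27 = 13·2 + 1, so a_5 = 13
2 = 2·1 + 0, so a_6 = 2

[0; 1, 1, 26, 2, 13, 2]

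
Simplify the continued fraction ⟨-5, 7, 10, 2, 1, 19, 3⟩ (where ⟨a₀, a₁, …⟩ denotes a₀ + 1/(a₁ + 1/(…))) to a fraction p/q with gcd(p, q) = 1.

-64174/13207

Use the convergent recurrence hₖ = aₖ·hₖ₋₁ + hₖ₋₂ (and likewise for the denominators kₖ):
a_0 = -5: -5/1
a_1 = 7: -34/7
a_2 = 10: -345/71
a_3 = 2: -724/149
a_4 = 1: -1069/220
a_5 = 19: -21035/4329
a_6 = 3: -64174/13207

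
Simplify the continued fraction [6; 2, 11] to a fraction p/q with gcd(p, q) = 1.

Build up convergents one term at a time:
a_0 = 6: 6/1
a_1 = 2: 13/2
a_2 = 11: 149/23

149/23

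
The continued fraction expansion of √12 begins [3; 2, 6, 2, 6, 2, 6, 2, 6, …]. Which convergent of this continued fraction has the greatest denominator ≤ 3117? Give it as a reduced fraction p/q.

8733/2521

a_0 = 3: 3/1  (≤ bound)
a_1 = 2: 7/2  (≤ bound)
a_2 = 6: 45/13  (≤ bound)
a_3 = 2: 97/28  (≤ bound)
a_4 = 6: 627/181  (≤ bound)
a_5 = 2: 1351/390  (≤ bound)
a_6 = 6: 8733/2521  (≤ bound)
a_7 = 2: 18817/5432  (> 3117, stop)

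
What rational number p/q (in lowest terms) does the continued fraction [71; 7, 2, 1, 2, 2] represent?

9959/140

Starting at the tail and folding back:
Start with 2.
2 + 1/(2/1) = 2 + 1/2 = 5/2
1 + 1/(5/2) = 1 + 2/5 = 7/5
2 + 1/(7/5) = 2 + 5/7 = 19/7
7 + 1/(19/7) = 7 + 7/19 = 140/19
71 + 1/(140/19) = 71 + 19/140 = 9959/140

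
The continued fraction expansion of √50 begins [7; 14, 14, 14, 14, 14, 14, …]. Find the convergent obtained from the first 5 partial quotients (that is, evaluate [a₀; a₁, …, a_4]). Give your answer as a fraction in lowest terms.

a_0 = 7: 7/1
a_1 = 14: 99/14
a_2 = 14: 1393/197
a_3 = 14: 19601/2772
a_4 = 14: 275807/39005

275807/39005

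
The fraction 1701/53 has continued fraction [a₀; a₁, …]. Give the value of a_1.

10

1701 = 32·53 + 5, so a_0 = 32
53 = 10·5 + 3, so a_1 = 10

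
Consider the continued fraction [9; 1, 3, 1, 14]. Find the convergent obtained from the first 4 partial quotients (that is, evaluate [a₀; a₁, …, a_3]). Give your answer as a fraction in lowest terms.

49/5

Start with 1.
3 + 1/(1/1) = 3 + 1/1 = 4/1
1 + 1/(4/1) = 1 + 1/4 = 5/4
9 + 1/(5/4) = 9 + 4/5 = 49/5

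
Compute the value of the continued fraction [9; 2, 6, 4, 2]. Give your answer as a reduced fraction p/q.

Start with 2.
4 + 1/(2/1) = 4 + 1/2 = 9/2
6 + 1/(9/2) = 6 + 2/9 = 56/9
2 + 1/(56/9) = 2 + 9/56 = 121/56
9 + 1/(121/56) = 9 + 56/121 = 1145/121

1145/121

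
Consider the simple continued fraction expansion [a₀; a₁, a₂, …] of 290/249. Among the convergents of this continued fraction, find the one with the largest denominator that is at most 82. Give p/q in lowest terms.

92/79

List convergents until the denominator exceeds the bound:
a_0 = 1: 1/1  (≤ bound)
a_1 = 6: 7/6  (≤ bound)
a_2 = 13: 92/79  (≤ bound)
a_3 = 1: 99/85  (> 82, stop)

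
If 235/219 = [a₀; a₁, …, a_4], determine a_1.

235 = 1·219 + 16, so a_0 = 1
219 = 13·16 + 11, so a_1 = 13

13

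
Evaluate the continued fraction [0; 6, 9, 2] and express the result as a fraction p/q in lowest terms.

19/116

Start with 2.
9 + 1/(2/1) = 9 + 1/2 = 19/2
6 + 1/(19/2) = 6 + 2/19 = 116/19
0 + 1/(116/19) = 0 + 19/116 = 19/116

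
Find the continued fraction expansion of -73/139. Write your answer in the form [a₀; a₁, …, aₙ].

-73 ÷ 139 → quotient -1, remainder 66
139 ÷ 66 → quotient 2, remainder 7
66 ÷ 7 → quotient 9, remainder 3
7 ÷ 3 → quotient 2, remainder 1
3 ÷ 1 → quotient 3, remainder 0

[-1; 2, 9, 2, 3]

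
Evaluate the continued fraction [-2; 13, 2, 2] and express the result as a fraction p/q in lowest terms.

Build up convergents one term at a time:
a_0 = -2: -2/1
a_1 = 13: -25/13
a_2 = 2: -52/27
a_3 = 2: -129/67

-129/67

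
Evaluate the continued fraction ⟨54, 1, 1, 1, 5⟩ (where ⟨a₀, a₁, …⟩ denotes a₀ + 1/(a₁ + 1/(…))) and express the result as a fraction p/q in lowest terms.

929/17

Start with 5.
1 + 1/(5/1) = 1 + 1/5 = 6/5
1 + 1/(6/5) = 1 + 5/6 = 11/6
1 + 1/(11/6) = 1 + 6/11 = 17/11
54 + 1/(17/11) = 54 + 11/17 = 929/17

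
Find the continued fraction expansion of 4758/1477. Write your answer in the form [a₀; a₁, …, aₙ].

Run the Euclidean algorithm, recording each quotient:
⌊4758/1477⌋ = 3, remainder 327
⌊1477/327⌋ = 4, remainder 169
⌊327/169⌋ = 1, remainder 158
⌊169/158⌋ = 1, remainder 11
⌊158/11⌋ = 14, remainder 4
⌊11/4⌋ = 2, remainder 3
⌊4/3⌋ = 1, remainder 1
⌊3/1⌋ = 3, remainder 0

[3; 4, 1, 1, 14, 2, 1, 3]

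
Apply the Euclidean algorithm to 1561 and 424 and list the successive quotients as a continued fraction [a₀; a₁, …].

[3; 1, 2, 7, 9, 2]

1561 ÷ 424 → quotient 3, remainder 289
424 ÷ 289 → quotient 1, remainder 135
289 ÷ 135 → quotient 2, remainder 19
135 ÷ 19 → quotient 7, remainder 2
19 ÷ 2 → quotient 9, remainder 1
2 ÷ 1 → quotient 2, remainder 0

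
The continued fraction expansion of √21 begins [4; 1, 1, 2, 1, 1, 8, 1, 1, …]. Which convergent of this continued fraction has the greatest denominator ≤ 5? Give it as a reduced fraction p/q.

23/5

a_0 = 4: 4/1  (≤ bound)
a_1 = 1: 5/1  (≤ bound)
a_2 = 1: 9/2  (≤ bound)
a_3 = 2: 23/5  (≤ bound)
a_4 = 1: 32/7  (> 5, stop)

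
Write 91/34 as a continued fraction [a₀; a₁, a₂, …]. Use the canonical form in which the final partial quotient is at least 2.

[2; 1, 2, 11]

91 = 2·34 + 23, so a_0 = 2
34 = 1·23 + 11, so a_1 = 1
23 = 2·11 + 1, so a_2 = 2
11 = 11·1 + 0, so a_3 = 11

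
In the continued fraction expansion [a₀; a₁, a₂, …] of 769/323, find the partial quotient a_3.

1

Run the Euclidean algorithm, recording each quotient:
⌊769/323⌋ = 2, remainder 123
⌊323/123⌋ = 2, remainder 77
⌊123/77⌋ = 1, remainder 46
⌊77/46⌋ = 1, remainder 31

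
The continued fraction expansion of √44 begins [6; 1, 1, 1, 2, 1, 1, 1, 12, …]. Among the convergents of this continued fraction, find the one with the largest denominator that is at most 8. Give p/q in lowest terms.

List convergents until the denominator exceeds the bound:
a_0 = 6: 6/1  (≤ bound)
a_1 = 1: 7/1  (≤ bound)
a_2 = 1: 13/2  (≤ bound)
a_3 = 1: 20/3  (≤ bound)
a_4 = 2: 53/8  (≤ bound)
a_5 = 1: 73/11  (> 8, stop)

53/8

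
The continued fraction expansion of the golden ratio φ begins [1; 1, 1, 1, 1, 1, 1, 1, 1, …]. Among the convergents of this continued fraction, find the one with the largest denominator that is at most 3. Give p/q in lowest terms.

5/3

a_0 = 1: 1/1  (≤ bound)
a_1 = 1: 2/1  (≤ bound)
a_2 = 1: 3/2  (≤ bound)
a_3 = 1: 5/3  (≤ bound)
a_4 = 1: 8/5  (> 3, stop)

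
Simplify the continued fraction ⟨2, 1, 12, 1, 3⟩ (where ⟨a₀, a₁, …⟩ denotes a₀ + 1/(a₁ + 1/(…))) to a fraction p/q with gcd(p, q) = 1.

Start with 3.
1 + 1/(3/1) = 1 + 1/3 = 4/3
12 + 1/(4/3) = 12 + 3/4 = 51/4
1 + 1/(51/4) = 1 + 4/51 = 55/51
2 + 1/(55/51) = 2 + 51/55 = 161/55

161/55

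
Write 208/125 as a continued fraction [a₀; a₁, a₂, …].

208 = 1·125 + 83, so a_0 = 1
125 = 1·83 + 42, so a_1 = 1
83 = 1·42 + 41, so a_2 = 1
42 = 1·41 + 1, so a_3 = 1
41 = 41·1 + 0, so a_4 = 41

[1; 1, 1, 1, 41]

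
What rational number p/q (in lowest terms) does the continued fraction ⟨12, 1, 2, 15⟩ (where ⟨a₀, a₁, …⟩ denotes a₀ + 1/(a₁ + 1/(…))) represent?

Start with 15.
2 + 1/(15/1) = 2 + 1/15 = 31/15
1 + 1/(31/15) = 1 + 15/31 = 46/31
12 + 1/(46/31) = 12 + 31/46 = 583/46

583/46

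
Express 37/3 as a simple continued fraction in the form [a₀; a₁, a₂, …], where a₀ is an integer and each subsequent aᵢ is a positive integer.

[12; 3]

37 = 12·3 + 1, so a_0 = 12
3 = 3·1 + 0, so a_1 = 3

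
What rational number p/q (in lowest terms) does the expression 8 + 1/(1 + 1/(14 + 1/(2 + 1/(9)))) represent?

2627/294

Build up convergents one term at a time:
a_0 = 8: 8/1
a_1 = 1: 9/1
a_2 = 14: 134/15
a_3 = 2: 277/31
a_4 = 9: 2627/294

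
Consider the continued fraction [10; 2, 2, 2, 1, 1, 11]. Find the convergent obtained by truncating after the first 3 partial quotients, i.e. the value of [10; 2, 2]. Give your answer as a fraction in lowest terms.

52/5

Compute successive convergents:
a_0 = 10: 10/1
a_1 = 2: 21/2
a_2 = 2: 52/5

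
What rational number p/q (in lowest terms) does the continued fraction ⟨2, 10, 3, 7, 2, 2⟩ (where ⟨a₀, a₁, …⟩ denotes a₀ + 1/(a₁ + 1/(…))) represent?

2510/1197

Starting at the tail and folding back:
Start with 2.
2 + 1/(2/1) = 2 + 1/2 = 5/2
7 + 1/(5/2) = 7 + 2/5 = 37/5
3 + 1/(37/5) = 3 + 5/37 = 116/37
10 + 1/(116/37) = 10 + 37/116 = 1197/116
2 + 1/(1197/116) = 2 + 116/1197 = 2510/1197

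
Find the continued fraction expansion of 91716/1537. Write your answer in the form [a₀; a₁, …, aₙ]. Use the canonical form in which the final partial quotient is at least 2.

Run the Euclidean algorithm, recording each quotient:
⌊91716/1537⌋ = 59, remainder 1033
⌊1537/1033⌋ = 1, remainder 504
⌊1033/504⌋ = 2, remainder 25
⌊504/25⌋ = 20, remainder 4
⌊25/4⌋ = 6, remainder 1
⌊4/1⌋ = 4, remainder 0

[59; 1, 2, 20, 6, 4]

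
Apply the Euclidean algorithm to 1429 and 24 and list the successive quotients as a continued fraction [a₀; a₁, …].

[59; 1, 1, 5, 2]

1429 = 59·24 + 13, so a_0 = 59
24 = 1·13 + 11, so a_1 = 1
13 = 1·11 + 2, so a_2 = 1
11 = 5·2 + 1, so a_3 = 5
2 = 2·1 + 0, so a_4 = 2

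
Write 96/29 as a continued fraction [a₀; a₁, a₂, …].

[3; 3, 4, 2]

96 ÷ 29 → quotient 3, remainder 9
29 ÷ 9 → quotient 3, remainder 2
9 ÷ 2 → quotient 4, remainder 1
2 ÷ 1 → quotient 2, remainder 0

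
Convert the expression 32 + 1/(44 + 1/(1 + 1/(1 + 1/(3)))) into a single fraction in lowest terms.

9991/312

Compute successive convergents:
a_0 = 32: 32/1
a_1 = 44: 1409/44
a_2 = 1: 1441/45
a_3 = 1: 2850/89
a_4 = 3: 9991/312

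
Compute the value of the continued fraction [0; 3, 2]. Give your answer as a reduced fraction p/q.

2/7

a_0 = 0: 0/1
a_1 = 3: 1/3
a_2 = 2: 2/7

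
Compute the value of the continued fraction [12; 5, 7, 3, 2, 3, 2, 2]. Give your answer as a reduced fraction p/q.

Work from the innermost term outward:
Start with 2.
2 + 1/(2/1) = 2 + 1/2 = 5/2
3 + 1/(5/2) = 3 + 2/5 = 17/5
2 + 1/(17/5) = 2 + 5/17 = 39/17
3 + 1/(39/17) = 3 + 17/39 = 134/39
7 + 1/(134/39) = 7 + 39/134 = 977/134
5 + 1/(977/134) = 5 + 134/977 = 5019/977
12 + 1/(5019/977) = 12 + 977/5019 = 61205/5019

61205/5019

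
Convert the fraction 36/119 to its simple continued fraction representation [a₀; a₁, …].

36 = 0·119 + 36, so a_0 = 0
119 = 3·36 + 11, so a_1 = 3
36 = 3·11 + 3, so a_2 = 3
11 = 3·3 + 2, so a_3 = 3
3 = 1·2 + 1, so a_4 = 1
2 = 2·1 + 0, so a_5 = 2

[0; 3, 3, 3, 1, 2]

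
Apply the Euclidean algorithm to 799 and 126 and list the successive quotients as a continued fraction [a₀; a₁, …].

799 = 6·126 + 43, so a_0 = 6
126 = 2·43 + 40, so a_1 = 2
43 = 1·40 + 3, so a_2 = 1
40 = 13·3 + 1, so a_3 = 13
3 = 3·1 + 0, so a_4 = 3

[6; 2, 1, 13, 3]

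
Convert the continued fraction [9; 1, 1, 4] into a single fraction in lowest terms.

a_0 = 9: 9/1
a_1 = 1: 10/1
a_2 = 1: 19/2
a_3 = 4: 86/9

86/9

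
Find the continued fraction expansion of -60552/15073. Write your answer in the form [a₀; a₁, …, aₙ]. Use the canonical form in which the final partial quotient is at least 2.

Repeatedly divide and take the remainder:
-60552 = -5·15073 + 14813, so a_0 = -5
15073 = 1·14813 + 260, so a_1 = 1
14813 = 56·260 + 253, so a_2 = 56
260 = 1·253 + 7, so a_3 = 1
253 = 36·7 + 1, so a_4 = 36
7 = 7·1 + 0, so a_5 = 7

[-5; 1, 56, 1, 36, 7]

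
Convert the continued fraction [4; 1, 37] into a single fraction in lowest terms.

189/38

Use the convergent recurrence hₖ = aₖ·hₖ₋₁ + hₖ₋₂ (and likewise for the denominators kₖ):
a_0 = 4: 4/1
a_1 = 1: 5/1
a_2 = 37: 189/38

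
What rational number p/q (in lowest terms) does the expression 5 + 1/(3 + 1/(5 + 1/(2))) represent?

Collapse the nested fraction from the inside out:
Start with 2.
5 + 1/(2/1) = 5 + 1/2 = 11/2
3 + 1/(11/2) = 3 + 2/11 = 35/11
5 + 1/(35/11) = 5 + 11/35 = 186/35

186/35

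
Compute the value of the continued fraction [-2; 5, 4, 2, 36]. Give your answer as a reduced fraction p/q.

-3098/1713

Work from the innermost term outward:
Start with 36.
2 + 1/(36/1) = 2 + 1/36 = 73/36
4 + 1/(73/36) = 4 + 36/73 = 328/73
5 + 1/(328/73) = 5 + 73/328 = 1713/328
-2 + 1/(1713/328) = -2 + 328/1713 = -3098/1713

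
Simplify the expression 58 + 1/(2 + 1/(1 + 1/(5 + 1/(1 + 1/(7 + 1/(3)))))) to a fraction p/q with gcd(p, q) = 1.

28650/491

a_0 = 58: 58/1
a_1 = 2: 117/2
a_2 = 1: 175/3
a_3 = 5: 992/17
a_4 = 1: 1167/20
a_5 = 7: 9161/157
a_6 = 3: 28650/491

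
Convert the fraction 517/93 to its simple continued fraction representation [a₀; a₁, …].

[5; 1, 1, 3, 1, 2, 1, 2]

517 ÷ 93 → quotient 5, remainder 52
93 ÷ 52 → quotient 1, remainder 41
52 ÷ 41 → quotient 1, remainder 11
41 ÷ 11 → quotient 3, remainder 8
11 ÷ 8 → quotient 1, remainder 3
8 ÷ 3 → quotient 2, remainder 2
3 ÷ 2 → quotient 1, remainder 1
2 ÷ 1 → quotient 2, remainder 0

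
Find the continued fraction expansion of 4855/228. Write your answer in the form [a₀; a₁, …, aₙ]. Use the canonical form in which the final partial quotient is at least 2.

[21; 3, 2, 2, 13]

Repeatedly divide and take the remainder:
4855 = 21·228 + 67, so a_0 = 21
228 = 3·67 + 27, so a_1 = 3
67 = 2·27 + 13, so a_2 = 2
27 = 2·13 + 1, so a_3 = 2
13 = 13·1 + 0, so a_4 = 13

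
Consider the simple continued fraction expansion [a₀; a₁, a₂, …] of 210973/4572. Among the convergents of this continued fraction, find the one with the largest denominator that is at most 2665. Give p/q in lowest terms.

List convergents until the denominator exceeds the bound:
a_0 = 46: 46/1  (≤ bound)
a_1 = 6: 277/6  (≤ bound)
a_2 = 1: 323/7  (≤ bound)
a_3 = 11: 3830/83  (≤ bound)
a_4 = 55: 210973/4572  (> 2665, stop)

3830/83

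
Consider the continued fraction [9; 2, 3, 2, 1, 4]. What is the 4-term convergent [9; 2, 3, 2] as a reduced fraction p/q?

151/16

Start with 2.
3 + 1/(2/1) = 3 + 1/2 = 7/2
2 + 1/(7/2) = 2 + 2/7 = 16/7
9 + 1/(16/7) = 9 + 7/16 = 151/16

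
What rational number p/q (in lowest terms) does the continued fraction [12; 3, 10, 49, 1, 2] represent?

Collapse the nested fraction from the inside out:
Start with 2.
1 + 1/(2/1) = 1 + 1/2 = 3/2
49 + 1/(3/2) = 49 + 2/3 = 149/3
10 + 1/(149/3) = 10 + 3/149 = 1493/149
3 + 1/(1493/149) = 3 + 149/1493 = 4628/1493
12 + 1/(4628/1493) = 12 + 1493/4628 = 57029/4628

57029/4628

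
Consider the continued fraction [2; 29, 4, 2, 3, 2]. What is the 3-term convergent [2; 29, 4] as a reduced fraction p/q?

a_0 = 2: 2/1
a_1 = 29: 59/29
a_2 = 4: 238/117

238/117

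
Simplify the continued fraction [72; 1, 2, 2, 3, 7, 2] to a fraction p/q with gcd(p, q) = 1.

a_0 = 72: 72/1
a_1 = 1: 73/1
a_2 = 2: 218/3
a_3 = 2: 509/7
a_4 = 3: 1745/24
a_5 = 7: 12724/175
a_6 = 2: 27193/374

27193/374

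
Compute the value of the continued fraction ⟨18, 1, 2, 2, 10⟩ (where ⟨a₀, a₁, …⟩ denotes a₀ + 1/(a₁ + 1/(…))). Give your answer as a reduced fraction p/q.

Start with 10.
2 + 1/(10/1) = 2 + 1/10 = 21/10
2 + 1/(21/10) = 2 + 10/21 = 52/21
1 + 1/(52/21) = 1 + 21/52 = 73/52
18 + 1/(73/52) = 18 + 52/73 = 1366/73

1366/73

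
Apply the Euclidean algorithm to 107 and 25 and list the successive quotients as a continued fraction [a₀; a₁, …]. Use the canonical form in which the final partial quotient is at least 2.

107 = 4·25 + 7, so a_0 = 4
25 = 3·7 + 4, so a_1 = 3
7 = 1·4 + 3, so a_2 = 1
4 = 1·3 + 1, so a_3 = 1
3 = 3·1 + 0, so a_4 = 3

[4; 3, 1, 1, 3]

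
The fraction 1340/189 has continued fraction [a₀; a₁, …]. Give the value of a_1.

1340 = 7·189 + 17, so a_0 = 7
189 = 11·17 + 2, so a_1 = 11

11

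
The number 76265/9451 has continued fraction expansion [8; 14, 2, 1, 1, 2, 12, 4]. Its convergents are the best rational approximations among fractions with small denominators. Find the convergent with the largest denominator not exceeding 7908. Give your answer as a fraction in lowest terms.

a_0 = 8: 8/1  (≤ bound)
a_1 = 14: 113/14  (≤ bound)
a_2 = 2: 234/29  (≤ bound)
a_3 = 1: 347/43  (≤ bound)
a_4 = 1: 581/72  (≤ bound)
a_5 = 2: 1509/187  (≤ bound)
a_6 = 12: 18689/2316  (≤ bound)
a_7 = 4: 76265/9451  (> 7908, stop)

18689/2316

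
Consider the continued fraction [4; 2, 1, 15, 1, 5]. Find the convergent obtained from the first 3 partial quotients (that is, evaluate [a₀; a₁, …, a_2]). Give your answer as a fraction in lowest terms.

Build up convergents one term at a time:
a_0 = 4: 4/1
a_1 = 2: 9/2
a_2 = 1: 13/3

13/3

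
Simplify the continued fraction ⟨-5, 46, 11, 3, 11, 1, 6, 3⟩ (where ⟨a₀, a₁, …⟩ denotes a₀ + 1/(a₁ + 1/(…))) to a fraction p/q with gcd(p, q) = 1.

a_0 = -5: -5/1
a_1 = 46: -229/46
a_2 = 11: -2524/507
a_3 = 3: -7801/1567
a_4 = 11: -88335/17744
a_5 = 1: -96136/19311
a_6 = 6: -665151/133610
a_7 = 3: -2091589/420141

-2091589/420141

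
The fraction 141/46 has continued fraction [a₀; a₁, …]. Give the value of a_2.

3

Run the Euclidean algorithm, recording each quotient:
141 = 3·46 + 3, so a_0 = 3
46 = 15·3 + 1, so a_1 = 15
3 = 3·1 + 0, so a_2 = 3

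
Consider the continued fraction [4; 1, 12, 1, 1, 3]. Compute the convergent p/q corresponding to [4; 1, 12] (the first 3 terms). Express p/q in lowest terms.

64/13

Start with 12.
1 + 1/(12/1) = 1 + 1/12 = 13/12
4 + 1/(13/12) = 4 + 12/13 = 64/13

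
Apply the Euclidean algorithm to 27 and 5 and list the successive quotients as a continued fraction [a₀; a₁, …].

[5; 2, 2]

⌊27/5⌋ = 5, remainder 2
⌊5/2⌋ = 2, remainder 1
⌊2/1⌋ = 2, remainder 0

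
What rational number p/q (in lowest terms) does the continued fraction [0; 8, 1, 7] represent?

a_0 = 0: 0/1
a_1 = 8: 1/8
a_2 = 1: 1/9
a_3 = 7: 8/71

8/71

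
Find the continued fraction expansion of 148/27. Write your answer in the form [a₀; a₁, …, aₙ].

148 = 5·27 + 13, so a_0 = 5
27 = 2·13 + 1, so a_1 = 2
13 = 13·1 + 0, so a_2 = 13

[5; 2, 13]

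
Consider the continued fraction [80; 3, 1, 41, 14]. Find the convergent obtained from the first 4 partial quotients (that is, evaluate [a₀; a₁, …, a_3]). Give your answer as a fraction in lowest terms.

Use the convergent recurrence hₖ = aₖ·hₖ₋₁ + hₖ₋₂ (and likewise for the denominators kₖ):
a_0 = 80: 80/1
a_1 = 3: 241/3
a_2 = 1: 321/4
a_3 = 41: 13402/167

13402/167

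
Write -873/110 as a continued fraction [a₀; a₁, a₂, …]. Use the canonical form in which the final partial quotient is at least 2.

[-8; 15, 1, 2, 2]

⌊-873/110⌋ = -8, remainder 7
⌊110/7⌋ = 15, remainder 5
⌊7/5⌋ = 1, remainder 2
⌊5/2⌋ = 2, remainder 1
⌊2/1⌋ = 2, remainder 0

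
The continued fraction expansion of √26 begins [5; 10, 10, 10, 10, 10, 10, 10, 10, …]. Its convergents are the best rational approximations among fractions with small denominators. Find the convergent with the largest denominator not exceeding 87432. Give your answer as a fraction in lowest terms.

a_0 = 5: 5/1  (≤ bound)
a_1 = 10: 51/10  (≤ bound)
a_2 = 10: 515/101  (≤ bound)
a_3 = 10: 5201/1020  (≤ bound)
a_4 = 10: 52525/10301  (≤ bound)
a_5 = 10: 530451/104030  (> 87432, stop)

52525/10301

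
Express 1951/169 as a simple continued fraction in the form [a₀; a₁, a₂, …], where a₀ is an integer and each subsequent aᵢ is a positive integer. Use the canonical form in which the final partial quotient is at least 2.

Apply division with remainder until the remainder is 0:
⌊1951/169⌋ = 11, remainder 92
⌊169/92⌋ = 1, remainder 77
⌊92/77⌋ = 1, remainder 15
⌊77/15⌋ = 5, remainder 2
⌊15/2⌋ = 7, remainder 1
⌊2/1⌋ = 2, remainder 0

[11; 1, 1, 5, 7, 2]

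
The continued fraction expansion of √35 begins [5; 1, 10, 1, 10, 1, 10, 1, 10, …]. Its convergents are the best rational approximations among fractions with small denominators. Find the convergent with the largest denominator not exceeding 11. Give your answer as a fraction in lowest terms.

List convergents until the denominator exceeds the bound:
a_0 = 5: 5/1  (≤ bound)
a_1 = 1: 6/1  (≤ bound)
a_2 = 10: 65/11  (≤ bound)
a_3 = 1: 71/12  (> 11, stop)

65/11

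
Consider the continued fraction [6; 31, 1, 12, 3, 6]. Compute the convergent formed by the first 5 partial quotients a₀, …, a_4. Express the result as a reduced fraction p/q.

Start with 3.
12 + 1/(3/1) = 12 + 1/3 = 37/3
1 + 1/(37/3) = 1 + 3/37 = 40/37
31 + 1/(40/37) = 31 + 37/40 = 1277/40
6 + 1/(1277/40) = 6 + 40/1277 = 7702/1277

7702/1277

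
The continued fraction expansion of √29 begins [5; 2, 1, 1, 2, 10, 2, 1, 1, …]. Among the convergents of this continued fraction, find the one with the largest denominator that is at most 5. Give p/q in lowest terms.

a_0 = 5: 5/1  (≤ bound)
a_1 = 2: 11/2  (≤ bound)
a_2 = 1: 16/3  (≤ bound)
a_3 = 1: 27/5  (≤ bound)
a_4 = 2: 70/13  (> 5, stop)

27/5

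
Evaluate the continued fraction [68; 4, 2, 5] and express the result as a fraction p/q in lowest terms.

3343/49

Use the convergent recurrence hₖ = aₖ·hₖ₋₁ + hₖ₋₂ (and likewise for the denominators kₖ):
a_0 = 68: 68/1
a_1 = 4: 273/4
a_2 = 2: 614/9
a_3 = 5: 3343/49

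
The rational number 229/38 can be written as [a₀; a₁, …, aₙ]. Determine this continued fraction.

Run the Euclidean algorithm, recording each quotient:
⌊229/38⌋ = 6, remainder 1
⌊38/1⌋ = 38, remainder 0

[6; 38]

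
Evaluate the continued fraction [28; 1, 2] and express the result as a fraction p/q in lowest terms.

86/3

Use the convergent recurrence hₖ = aₖ·hₖ₋₁ + hₖ₋₂ (and likewise for the denominators kₖ):
a_0 = 28: 28/1
a_1 = 1: 29/1
a_2 = 2: 86/3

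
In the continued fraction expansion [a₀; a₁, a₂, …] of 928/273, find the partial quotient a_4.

54

Apply division with remainder until the remainder is 0:
⌊928/273⌋ = 3, remainder 109
⌊273/109⌋ = 2, remainder 55
⌊109/55⌋ = 1, remainder 54
⌊55/54⌋ = 1, remainder 1
⌊54/1⌋ = 54, remainder 0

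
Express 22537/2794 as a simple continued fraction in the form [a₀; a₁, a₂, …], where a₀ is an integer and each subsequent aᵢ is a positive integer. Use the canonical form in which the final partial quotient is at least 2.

[8; 15, 9, 1, 2, 1, 4]

22537 = 8·2794 + 185, so a_0 = 8
2794 = 15·185 + 19, so a_1 = 15
185 = 9·19 + 14, so a_2 = 9
19 = 1·14 + 5, so a_3 = 1
14 = 2·5 + 4, so a_4 = 2
5 = 1·4 + 1, so a_5 = 1
4 = 4·1 + 0, so a_6 = 4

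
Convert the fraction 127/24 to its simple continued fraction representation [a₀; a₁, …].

⌊127/24⌋ = 5, remainder 7
⌊24/7⌋ = 3, remainder 3
⌊7/3⌋ = 2, remainder 1
⌊3/1⌋ = 3, remainder 0

[5; 3, 2, 3]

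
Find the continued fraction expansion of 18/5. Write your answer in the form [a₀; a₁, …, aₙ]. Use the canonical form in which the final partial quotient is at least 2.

[3; 1, 1, 2]

18 ÷ 5 → quotient 3, remainder 3
5 ÷ 3 → quotient 1, remainder 2
3 ÷ 2 → quotient 1, remainder 1
2 ÷ 1 → quotient 2, remainder 0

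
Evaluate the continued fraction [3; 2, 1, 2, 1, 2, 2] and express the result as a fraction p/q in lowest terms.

a_0 = 3: 3/1
a_1 = 2: 7/2
a_2 = 1: 10/3
a_3 = 2: 27/8
a_4 = 1: 37/11
a_5 = 2: 101/30
a_6 = 2: 239/71

239/71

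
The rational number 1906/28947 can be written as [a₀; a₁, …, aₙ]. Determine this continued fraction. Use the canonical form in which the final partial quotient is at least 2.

1906 = 0·28947 + 1906, so a_0 = 0
28947 = 15·1906 + 357, so a_1 = 15
1906 = 5·357 + 121, so a_2 = 5
357 = 2·121 + 115, so a_3 = 2
121 = 1·115 + 6, so a_4 = 1
115 = 19·6 + 1, so a_5 = 19
6 = 6·1 + 0, so a_6 = 6

[0; 15, 5, 2, 1, 19, 6]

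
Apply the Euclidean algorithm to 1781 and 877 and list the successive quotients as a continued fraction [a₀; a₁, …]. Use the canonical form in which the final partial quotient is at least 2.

Repeatedly divide and take the remainder:
1781 = 2·877 + 27, so a_0 = 2
877 = 32·27 + 13, so a_1 = 32
27 = 2·13 + 1, so a_2 = 2
13 = 13·1 + 0, so a_3 = 13

[2; 32, 2, 13]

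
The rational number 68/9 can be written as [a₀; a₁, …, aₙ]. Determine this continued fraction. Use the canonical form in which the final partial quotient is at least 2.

68 = 7·9 + 5, so a_0 = 7
9 = 1·5 + 4, so a_1 = 1
5 = 1·4 + 1, so a_2 = 1
4 = 4·1 + 0, so a_3 = 4

[7; 1, 1, 4]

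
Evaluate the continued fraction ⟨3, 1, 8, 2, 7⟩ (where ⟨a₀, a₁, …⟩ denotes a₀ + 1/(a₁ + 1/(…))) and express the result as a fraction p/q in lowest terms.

553/142

Start with 7.
2 + 1/(7/1) = 2 + 1/7 = 15/7
8 + 1/(15/7) = 8 + 7/15 = 127/15
1 + 1/(127/15) = 1 + 15/127 = 142/127
3 + 1/(142/127) = 3 + 127/142 = 553/142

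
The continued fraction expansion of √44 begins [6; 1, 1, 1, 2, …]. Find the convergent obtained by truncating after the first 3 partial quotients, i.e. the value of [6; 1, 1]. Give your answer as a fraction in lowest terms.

Start with 1.
1 + 1/(1/1) = 1 + 1/1 = 2/1
6 + 1/(2/1) = 6 + 1/2 = 13/2

13/2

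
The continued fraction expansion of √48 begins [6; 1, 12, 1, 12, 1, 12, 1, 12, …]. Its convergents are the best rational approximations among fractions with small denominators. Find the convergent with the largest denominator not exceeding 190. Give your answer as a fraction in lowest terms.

List convergents until the denominator exceeds the bound:
a_0 = 6: 6/1  (≤ bound)
a_1 = 1: 7/1  (≤ bound)
a_2 = 12: 90/13  (≤ bound)
a_3 = 1: 97/14  (≤ bound)
a_4 = 12: 1254/181  (≤ bound)
a_5 = 1: 1351/195  (> 190, stop)

1254/181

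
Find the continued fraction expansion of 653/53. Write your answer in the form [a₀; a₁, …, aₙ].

[12; 3, 8, 2]

Run the Euclidean algorithm, recording each quotient:
653 ÷ 53 → quotient 12, remainder 17
53 ÷ 17 → quotient 3, remainder 2
17 ÷ 2 → quotient 8, remainder 1
2 ÷ 1 → quotient 2, remainder 0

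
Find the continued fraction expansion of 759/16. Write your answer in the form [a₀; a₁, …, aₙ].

[47; 2, 3, 2]

Apply division with remainder until the remainder is 0:
759 ÷ 16 → quotient 47, remainder 7
16 ÷ 7 → quotient 2, remainder 2
7 ÷ 2 → quotient 3, remainder 1
2 ÷ 1 → quotient 2, remainder 0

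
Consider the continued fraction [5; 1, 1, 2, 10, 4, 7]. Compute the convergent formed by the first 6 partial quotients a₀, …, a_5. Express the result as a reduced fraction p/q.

Build up convergents one term at a time:
a_0 = 5: 5/1
a_1 = 1: 6/1
a_2 = 1: 11/2
a_3 = 2: 28/5
a_4 = 10: 291/52
a_5 = 4: 1192/213

1192/213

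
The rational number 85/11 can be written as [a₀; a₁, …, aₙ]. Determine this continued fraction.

⌊85/11⌋ = 7, remainder 8
⌊11/8⌋ = 1, remainder 3
⌊8/3⌋ = 2, remainder 2
⌊3/2⌋ = 1, remainder 1
⌊2/1⌋ = 2, remainder 0

[7; 1, 2, 1, 2]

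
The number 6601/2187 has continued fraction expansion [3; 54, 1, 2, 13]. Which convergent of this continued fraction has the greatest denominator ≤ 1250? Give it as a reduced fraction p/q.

495/164

List convergents until the denominator exceeds the bound:
a_0 = 3: 3/1  (≤ bound)
a_1 = 54: 163/54  (≤ bound)
a_2 = 1: 166/55  (≤ bound)
a_3 = 2: 495/164  (≤ bound)
a_4 = 13: 6601/2187  (> 1250, stop)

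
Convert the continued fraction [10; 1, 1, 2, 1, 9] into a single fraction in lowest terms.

a_0 = 10: 10/1
a_1 = 1: 11/1
a_2 = 1: 21/2
a_3 = 2: 53/5
a_4 = 1: 74/7
a_5 = 9: 719/68

719/68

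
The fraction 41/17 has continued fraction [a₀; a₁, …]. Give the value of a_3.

Repeatedly divide and take the remainder:
41 = 2·17 + 7, so a_0 = 2
17 = 2·7 + 3, so a_1 = 2
7 = 2·3 + 1, so a_2 = 2
3 = 3·1 + 0, so a_3 = 3

3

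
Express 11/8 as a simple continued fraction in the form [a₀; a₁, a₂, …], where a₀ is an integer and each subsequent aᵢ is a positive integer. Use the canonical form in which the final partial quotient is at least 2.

Apply division with remainder until the remainder is 0:
11 = 1·8 + 3, so a_0 = 1
8 = 2·3 + 2, so a_1 = 2
3 = 1·2 + 1, so a_2 = 1
2 = 2·1 + 0, so a_3 = 2

[1; 2, 1, 2]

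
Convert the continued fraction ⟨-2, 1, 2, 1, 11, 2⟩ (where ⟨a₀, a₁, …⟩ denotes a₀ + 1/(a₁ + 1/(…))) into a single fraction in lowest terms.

-123/98

Compute successive convergents:
a_0 = -2: -2/1
a_1 = 1: -1/1
a_2 = 2: -4/3
a_3 = 1: -5/4
a_4 = 11: -59/47
a_5 = 2: -123/98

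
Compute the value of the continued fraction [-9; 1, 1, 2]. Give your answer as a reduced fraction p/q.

Use the convergent recurrence hₖ = aₖ·hₖ₋₁ + hₖ₋₂ (and likewise for the denominators kₖ):
a_0 = -9: -9/1
a_1 = 1: -8/1
a_2 = 1: -17/2
a_3 = 2: -42/5

-42/5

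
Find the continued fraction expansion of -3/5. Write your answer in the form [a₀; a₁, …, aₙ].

Run the Euclidean algorithm, recording each quotient:
-3 = -1·5 + 2, so a_0 = -1
5 = 2·2 + 1, so a_1 = 2
2 = 2·1 + 0, so a_2 = 2

[-1; 2, 2]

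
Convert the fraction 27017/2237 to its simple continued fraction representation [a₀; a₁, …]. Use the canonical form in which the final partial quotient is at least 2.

[12; 12, 1, 13, 2, 2, 2]

Run the Euclidean algorithm, recording each quotient:
27017 ÷ 2237 → quotient 12, remainder 173
2237 ÷ 173 → quotient 12, remainder 161
173 ÷ 161 → quotient 1, remainder 12
161 ÷ 12 → quotient 13, remainder 5
12 ÷ 5 → quotient 2, remainder 2
5 ÷ 2 → quotient 2, remainder 1
2 ÷ 1 → quotient 2, remainder 0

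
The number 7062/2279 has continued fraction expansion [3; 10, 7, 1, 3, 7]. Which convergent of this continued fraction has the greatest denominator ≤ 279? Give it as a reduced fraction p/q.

a_0 = 3: 3/1  (≤ bound)
a_1 = 10: 31/10  (≤ bound)
a_2 = 7: 220/71  (≤ bound)
a_3 = 1: 251/81  (≤ bound)
a_4 = 3: 973/314  (> 279, stop)

251/81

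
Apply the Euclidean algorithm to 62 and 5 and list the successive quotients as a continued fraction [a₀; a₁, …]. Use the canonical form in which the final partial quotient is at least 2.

62 = 12·5 + 2, so a_0 = 12
5 = 2·2 + 1, so a_1 = 2
2 = 2·1 + 0, so a_2 = 2

[12; 2, 2]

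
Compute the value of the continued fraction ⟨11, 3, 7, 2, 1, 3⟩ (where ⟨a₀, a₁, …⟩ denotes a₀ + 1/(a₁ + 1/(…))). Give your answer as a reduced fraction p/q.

2875/254

Collapse the nested fraction from the inside out:
Start with 3.
1 + 1/(3/1) = 1 + 1/3 = 4/3
2 + 1/(4/3) = 2 + 3/4 = 11/4
7 + 1/(11/4) = 7 + 4/11 = 81/11
3 + 1/(81/11) = 3 + 11/81 = 254/81
11 + 1/(254/81) = 11 + 81/254 = 2875/254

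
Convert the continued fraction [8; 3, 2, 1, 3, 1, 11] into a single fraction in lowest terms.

4597/554

Start with 11.
1 + 1/(11/1) = 1 + 1/11 = 12/11
3 + 1/(12/11) = 3 + 11/12 = 47/12
1 + 1/(47/12) = 1 + 12/47 = 59/47
2 + 1/(59/47) = 2 + 47/59 = 165/59
3 + 1/(165/59) = 3 + 59/165 = 554/165
8 + 1/(554/165) = 8 + 165/554 = 4597/554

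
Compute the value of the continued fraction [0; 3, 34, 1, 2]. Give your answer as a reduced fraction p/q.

104/315

Compute successive convergents:
a_0 = 0: 0/1
a_1 = 3: 1/3
a_2 = 34: 34/103
a_3 = 1: 35/106
a_4 = 2: 104/315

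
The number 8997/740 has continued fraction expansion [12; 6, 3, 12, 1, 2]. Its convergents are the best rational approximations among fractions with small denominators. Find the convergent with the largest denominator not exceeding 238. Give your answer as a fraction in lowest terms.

a_0 = 12: 12/1  (≤ bound)
a_1 = 6: 73/6  (≤ bound)
a_2 = 3: 231/19  (≤ bound)
a_3 = 12: 2845/234  (≤ bound)
a_4 = 1: 3076/253  (> 238, stop)

2845/234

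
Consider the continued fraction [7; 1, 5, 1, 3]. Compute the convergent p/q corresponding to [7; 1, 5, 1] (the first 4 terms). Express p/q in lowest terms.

Build up convergents one term at a time:
a_0 = 7: 7/1
a_1 = 1: 8/1
a_2 = 5: 47/6
a_3 = 1: 55/7

55/7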